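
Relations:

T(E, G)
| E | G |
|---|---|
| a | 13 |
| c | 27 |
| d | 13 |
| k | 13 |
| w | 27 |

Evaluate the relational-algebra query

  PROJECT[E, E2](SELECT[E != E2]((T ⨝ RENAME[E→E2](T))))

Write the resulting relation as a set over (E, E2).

ρ[E→E2]: schema becomes (E2, G); tuples unchanged.
Natural join on G: {(a, 13, a), (a, 13, d), (a, 13, k), (c, 27, c), (c, 27, w), (d, 13, a), (d, 13, d), (d, 13, k), (k, 13, a), (k, 13, d), (k, 13, k), (w, 27, c), (w, 27, w)}
Filtering on E != E2 leaves {(a, 13, d), (a, 13, k), (c, 27, w), (d, 13, a), (d, 13, k), (k, 13, a), (k, 13, d), (w, 27, c)}.
π_{E, E2} gives {(a, d), (a, k), (c, w), (d, a), (d, k), (k, a), (k, d), (w, c)}.

{(a, d), (a, k), (c, w), (d, a), (d, k), (k, a), (k, d), (w, c)}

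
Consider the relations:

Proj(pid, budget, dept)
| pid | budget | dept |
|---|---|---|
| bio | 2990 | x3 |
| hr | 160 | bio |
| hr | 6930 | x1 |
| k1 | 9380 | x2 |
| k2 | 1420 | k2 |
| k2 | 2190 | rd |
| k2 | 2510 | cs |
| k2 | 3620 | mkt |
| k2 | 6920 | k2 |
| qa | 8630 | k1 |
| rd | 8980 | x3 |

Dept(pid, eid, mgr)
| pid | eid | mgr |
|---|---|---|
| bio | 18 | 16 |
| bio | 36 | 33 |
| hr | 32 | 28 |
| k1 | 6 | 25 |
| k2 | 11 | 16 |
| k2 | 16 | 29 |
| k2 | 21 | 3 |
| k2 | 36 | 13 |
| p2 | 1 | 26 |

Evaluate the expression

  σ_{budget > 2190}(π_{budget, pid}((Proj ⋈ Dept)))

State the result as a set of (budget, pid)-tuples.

{(2510, k2), (2990, bio), (3620, k2), (6920, k2), (6930, hr), (9380, k1)}

Proj ⋈ Dept (natural join on pid): {(bio, 2990, x3, 18, 16), (bio, 2990, x3, 36, 33), (hr, 160, bio, 32, 28), (hr, 6930, x1, 32, 28), (k1, 9380, x2, 6, 25), (k2, 1420, k2, 11, 16), (k2, 1420, k2, 16, 29), (k2, 1420, k2, 21, 3), (k2, 1420, k2, 36, 13), (k2, 2190, rd, 11, 16), (k2, 2190, rd, 16, 29), (k2, 2190, rd, 21, 3), (k2, 2190, rd, 36, 13), (k2, 2510, cs, 11, 16), (k2, 2510, cs, 16, 29), (k2, 2510, cs, 21, 3), (k2, 2510, cs, 36, 13), (k2, 3620, mkt, 11, 16), (k2, 3620, mkt, 16, 29), (k2, 3620, mkt, 21, 3), (k2, 3620, mkt, 36, 13), (k2, 6920, k2, 11, 16), (k2, 6920, k2, 16, 29), (k2, 6920, k2, 21, 3), (k2, 6920, k2, 36, 13)}
π[budget, pid]: project onto (budget, pid) (16 duplicate(s) eliminated) → {(1420, k2), (160, hr), (2190, k2), (2510, k2), (2990, bio), (3620, k2), (6920, k2), (6930, hr), (9380, k1)}
Apply σ_{budget > 2190}; surviving tuples: {(2510, k2), (2990, bio), (3620, k2), (6920, k2), (6930, hr), (9380, k1)}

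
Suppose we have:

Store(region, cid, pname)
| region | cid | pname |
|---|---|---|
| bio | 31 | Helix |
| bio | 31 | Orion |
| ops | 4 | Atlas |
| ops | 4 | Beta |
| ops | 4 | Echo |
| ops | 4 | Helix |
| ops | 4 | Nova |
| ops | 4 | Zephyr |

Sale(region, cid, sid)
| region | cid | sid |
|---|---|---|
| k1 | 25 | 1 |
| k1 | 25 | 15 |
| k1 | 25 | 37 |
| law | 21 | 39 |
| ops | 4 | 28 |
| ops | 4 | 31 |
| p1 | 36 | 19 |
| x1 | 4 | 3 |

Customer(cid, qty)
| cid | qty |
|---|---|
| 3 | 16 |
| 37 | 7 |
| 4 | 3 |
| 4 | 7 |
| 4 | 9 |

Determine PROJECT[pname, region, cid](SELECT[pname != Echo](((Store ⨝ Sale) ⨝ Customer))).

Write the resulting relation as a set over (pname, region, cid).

{(Atlas, ops, 4), (Beta, ops, 4), (Helix, ops, 4), (Nova, ops, 4), (Zephyr, ops, 4)}

Store ⋈ Sale (natural join on region, cid): {(ops, 4, Atlas, 28), (ops, 4, Atlas, 31), (ops, 4, Beta, 28), (ops, 4, Beta, 31), (ops, 4, Echo, 28), (ops, 4, Echo, 31), (ops, 4, Helix, 28), (ops, 4, Helix, 31), (ops, 4, Nova, 28), (ops, 4, Nova, 31), (ops, 4, Zephyr, 28), (ops, 4, Zephyr, 31)}
(Store ⨝ Sale) ⋈ Customer (natural join on cid): {(ops, 4, Atlas, 28, 3), (ops, 4, Atlas, 28, 7), (ops, 4, Atlas, 28, 9), (ops, 4, Atlas, 31, 3), (ops, 4, Atlas, 31, 7), (ops, 4, Atlas, 31, 9), (ops, 4, Beta, 28, 3), (ops, 4, Beta, 28, 7), (ops, 4, Beta, 28, 9), (ops, 4, Beta, 31, 3), (ops, 4, Beta, 31, 7), (ops, 4, Beta, 31, 9), (ops, 4, Echo, 28, 3), (ops, 4, Echo, 28, 7), (ops, 4, Echo, 28, 9), (ops, 4, Echo, 31, 3), (ops, 4, Echo, 31, 7), (ops, 4, Echo, 31, 9), (ops, 4, Helix, 28, 3), (ops, 4, Helix, 28, 7), (ops, 4, Helix, 28, 9), (ops, 4, Helix, 31, 3), (ops, 4, Helix, 31, 7), (ops, 4, Helix, 31, 9), (ops, 4, Nova, 28, 3), (ops, 4, Nova, 28, 7), (ops, 4, Nova, 28, 9), (ops, 4, Nova, 31, 3), (ops, 4, Nova, 31, 7), (ops, 4, Nova, 31, 9), (ops, 4, Zephyr, 28, 3), (ops, 4, Zephyr, 28, 7), (ops, 4, Zephyr, 28, 9), (ops, 4, Zephyr, 31, 3), (ops, 4, Zephyr, 31, 7), (ops, 4, Zephyr, 31, 9)}
Apply σ_{pname != Echo}; surviving tuples: {(ops, 4, Atlas, 28, 3), (ops, 4, Atlas, 28, 7), (ops, 4, Atlas, 28, 9), (ops, 4, Atlas, 31, 3), (ops, 4, Atlas, 31, 7), (ops, 4, Atlas, 31, 9), (ops, 4, Beta, 28, 3), (ops, 4, Beta, 28, 7), (ops, 4, Beta, 28, 9), (ops, 4, Beta, 31, 3), (ops, 4, Beta, 31, 7), (ops, 4, Beta, 31, 9), (ops, 4, Helix, 28, 3), (ops, 4, Helix, 28, 7), (ops, 4, Helix, 28, 9), (ops, 4, Helix, 31, 3), (ops, 4, Helix, 31, 7), (ops, 4, Helix, 31, 9), (ops, 4, Nova, 28, 3), (ops, 4, Nova, 28, 7), (ops, 4, Nova, 28, 9), (ops, 4, Nova, 31, 3), (ops, 4, Nova, 31, 7), (ops, 4, Nova, 31, 9), (ops, 4, Zephyr, 28, 3), (ops, 4, Zephyr, 28, 7), (ops, 4, Zephyr, 28, 9), (ops, 4, Zephyr, 31, 3), (ops, 4, Zephyr, 31, 7), (ops, 4, Zephyr, 31, 9)}
Keep only column(s) pname, region, cid (25 duplicate(s) eliminated): {(Atlas, ops, 4), (Beta, ops, 4), (Helix, ops, 4), (Nova, ops, 4), (Zephyr, ops, 4)}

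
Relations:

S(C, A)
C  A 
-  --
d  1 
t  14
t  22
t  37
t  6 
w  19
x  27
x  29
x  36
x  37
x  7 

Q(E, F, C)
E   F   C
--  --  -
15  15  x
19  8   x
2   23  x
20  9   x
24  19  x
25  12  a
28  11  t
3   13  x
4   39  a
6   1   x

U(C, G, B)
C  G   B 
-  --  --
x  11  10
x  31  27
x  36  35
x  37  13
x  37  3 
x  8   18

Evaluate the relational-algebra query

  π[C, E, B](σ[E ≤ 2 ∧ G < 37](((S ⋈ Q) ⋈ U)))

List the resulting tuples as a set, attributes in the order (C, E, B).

{(x, 2, 10), (x, 2, 18), (x, 2, 27), (x, 2, 35)}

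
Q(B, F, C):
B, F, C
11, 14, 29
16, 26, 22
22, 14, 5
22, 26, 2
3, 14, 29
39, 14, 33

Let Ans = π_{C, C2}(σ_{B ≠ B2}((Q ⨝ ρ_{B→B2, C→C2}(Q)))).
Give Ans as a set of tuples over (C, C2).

ρ[B→B2, C→C2]: schema becomes (B2, F, C2); tuples unchanged.
Natural join on F: {(11, 14, 29, 11, 29), (11, 14, 29, 22, 5), (11, 14, 29, 3, 29), (11, 14, 29, 39, 33), (16, 26, 22, 16, 22), (16, 26, 22, 22, 2), (22, 14, 5, 11, 29), (22, 14, 5, 22, 5), (22, 14, 5, 3, 29), (22, 14, 5, 39, 33), (22, 26, 2, 16, 22), (22, 26, 2, 22, 2), (3, 14, 29, 11, 29), (3, 14, 29, 22, 5), (3, 14, 29, 3, 29), (3, 14, 29, 39, 33), (39, 14, 33, 11, 29), (39, 14, 33, 22, 5), (39, 14, 33, 3, 29), (39, 14, 33, 39, 33)}
Filtering on B ≠ B2 leaves {(11, 14, 29, 22, 5), (11, 14, 29, 3, 29), (11, 14, 29, 39, 33), (16, 26, 22, 22, 2), (22, 14, 5, 11, 29), (22, 14, 5, 3, 29), (22, 14, 5, 39, 33), (22, 26, 2, 16, 22), (3, 14, 29, 11, 29), (3, 14, 29, 22, 5), (3, 14, 29, 39, 33), (39, 14, 33, 11, 29), (39, 14, 33, 22, 5), (39, 14, 33, 3, 29)}.
π_{C, C2} gives {(2, 22), (22, 2), (29, 29), (29, 33), (29, 5), (33, 29), (33, 5), (5, 29), (5, 33)} (5 duplicate(s) eliminated).

{(2, 22), (22, 2), (29, 29), (29, 33), (29, 5), (33, 29), (33, 5), (5, 29), (5, 33)}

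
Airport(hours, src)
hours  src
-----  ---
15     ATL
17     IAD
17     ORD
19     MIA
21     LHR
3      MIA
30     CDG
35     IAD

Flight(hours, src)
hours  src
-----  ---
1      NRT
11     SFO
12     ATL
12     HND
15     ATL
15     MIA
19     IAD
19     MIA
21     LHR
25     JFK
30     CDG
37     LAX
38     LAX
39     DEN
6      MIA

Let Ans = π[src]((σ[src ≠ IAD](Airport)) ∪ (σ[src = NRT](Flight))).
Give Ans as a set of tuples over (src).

{ATL, CDG, LHR, MIA, NRT, ORD}

σ[src ≠ IAD]: keep tuples satisfying src ≠ IAD → {(15, ATL), (17, ORD), (19, MIA), (21, LHR), (3, MIA), (30, CDG)}
σ[src = NRT]: keep tuples satisfying src = NRT → {(1, NRT)}
Union: {(15, ATL), (17, ORD), (19, MIA), (21, LHR), (3, MIA), (30, CDG)} with {(1, NRT)} → {(1, NRT), (15, ATL), (17, ORD), (19, MIA), (21, LHR), (3, MIA), (30, CDG)}
Projecting to src (1 duplicate(s) eliminated): {ATL, CDG, LHR, MIA, NRT, ORD}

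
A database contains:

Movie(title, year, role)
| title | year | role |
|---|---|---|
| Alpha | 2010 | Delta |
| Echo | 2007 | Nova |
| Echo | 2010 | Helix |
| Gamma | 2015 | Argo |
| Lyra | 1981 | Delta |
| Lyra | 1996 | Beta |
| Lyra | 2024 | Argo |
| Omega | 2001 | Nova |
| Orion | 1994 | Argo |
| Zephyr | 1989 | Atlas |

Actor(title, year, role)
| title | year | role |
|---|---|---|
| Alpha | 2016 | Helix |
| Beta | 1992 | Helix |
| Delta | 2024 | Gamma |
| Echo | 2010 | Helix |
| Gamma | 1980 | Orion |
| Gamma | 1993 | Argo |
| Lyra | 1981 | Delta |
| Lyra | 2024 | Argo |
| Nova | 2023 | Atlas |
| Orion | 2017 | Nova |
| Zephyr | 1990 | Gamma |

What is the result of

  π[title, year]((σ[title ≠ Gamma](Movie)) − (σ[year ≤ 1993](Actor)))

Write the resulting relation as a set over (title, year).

{(Alpha, 2010), (Echo, 2007), (Echo, 2010), (Lyra, 1996), (Lyra, 2024), (Omega, 2001), (Orion, 1994), (Zephyr, 1989)}

Selection title ≠ Gamma: {(Alpha, 2010, Delta), (Echo, 2007, Nova), (Echo, 2010, Helix), (Lyra, 1981, Delta), (Lyra, 1996, Beta), (Lyra, 2024, Argo), (Omega, 2001, Nova), (Orion, 1994, Argo), (Zephyr, 1989, Atlas)}
Selection year ≤ 1993: {(Beta, 1992, Helix), (Gamma, 1980, Orion), (Gamma, 1993, Argo), (Lyra, 1981, Delta), (Zephyr, 1990, Gamma)}
Set difference of the two operands is {(Alpha, 2010, Delta), (Echo, 2007, Nova), (Echo, 2010, Helix), (Lyra, 1996, Beta), (Lyra, 2024, Argo), (Omega, 2001, Nova), (Orion, 1994, Argo), (Zephyr, 1989, Atlas)}.
Projecting to title, year: {(Alpha, 2010), (Echo, 2007), (Echo, 2010), (Lyra, 1996), (Lyra, 2024), (Omega, 2001), (Orion, 1994), (Zephyr, 1989)}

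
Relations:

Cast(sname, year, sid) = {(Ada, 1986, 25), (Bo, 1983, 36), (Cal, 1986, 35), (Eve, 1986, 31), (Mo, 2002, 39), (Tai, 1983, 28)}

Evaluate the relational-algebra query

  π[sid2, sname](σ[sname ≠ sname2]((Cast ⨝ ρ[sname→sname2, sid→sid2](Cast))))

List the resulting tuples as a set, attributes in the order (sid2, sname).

{(25, Cal), (25, Eve), (28, Bo), (31, Ada), (31, Cal), (35, Ada), (35, Eve), (36, Tai)}

ρ[sname→sname2, sid→sid2]: schema becomes (sname2, year, sid2); tuples unchanged.
Natural join on year: {(Ada, 1986, 25, Ada, 25), (Ada, 1986, 25, Cal, 35), (Ada, 1986, 25, Eve, 31), (Bo, 1983, 36, Bo, 36), (Bo, 1983, 36, Tai, 28), (Cal, 1986, 35, Ada, 25), (Cal, 1986, 35, Cal, 35), (Cal, 1986, 35, Eve, 31), (Eve, 1986, 31, Ada, 25), (Eve, 1986, 31, Cal, 35), (Eve, 1986, 31, Eve, 31), (Mo, 2002, 39, Mo, 39), (Tai, 1983, 28, Bo, 36), (Tai, 1983, 28, Tai, 28)}
σ[sname ≠ sname2]: keep tuples satisfying sname ≠ sname2 → {(Ada, 1986, 25, Cal, 35), (Ada, 1986, 25, Eve, 31), (Bo, 1983, 36, Tai, 28), (Cal, 1986, 35, Ada, 25), (Cal, 1986, 35, Eve, 31), (Eve, 1986, 31, Ada, 25), (Eve, 1986, 31, Cal, 35), (Tai, 1983, 28, Bo, 36)}
π[sid2, sname]: project onto (sid2, sname) → {(25, Cal), (25, Eve), (28, Bo), (31, Ada), (31, Cal), (35, Ada), (35, Eve), (36, Tai)}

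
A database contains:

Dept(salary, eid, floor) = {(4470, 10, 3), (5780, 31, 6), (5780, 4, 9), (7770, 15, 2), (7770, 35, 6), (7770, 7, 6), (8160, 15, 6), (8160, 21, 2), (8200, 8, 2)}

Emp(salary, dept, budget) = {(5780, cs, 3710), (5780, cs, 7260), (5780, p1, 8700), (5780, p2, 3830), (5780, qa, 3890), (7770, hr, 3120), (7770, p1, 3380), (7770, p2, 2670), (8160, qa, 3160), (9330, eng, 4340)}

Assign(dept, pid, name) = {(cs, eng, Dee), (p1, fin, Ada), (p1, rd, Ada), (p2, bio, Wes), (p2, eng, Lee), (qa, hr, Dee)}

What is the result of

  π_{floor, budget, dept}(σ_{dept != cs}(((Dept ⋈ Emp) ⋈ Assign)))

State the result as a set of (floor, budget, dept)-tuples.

Joining Dept and Emp on salary yields {(5780, 31, 6, cs, 3710), (5780, 31, 6, cs, 7260), (5780, 31, 6, p1, 8700), (5780, 31, 6, p2, 3830), (5780, 31, 6, qa, 3890), (5780, 4, 9, cs, 3710), (5780, 4, 9, cs, 7260), (5780, 4, 9, p1, 8700), (5780, 4, 9, p2, 3830), (5780, 4, 9, qa, 3890), (7770, 15, 2, hr, 3120), (7770, 15, 2, p1, 3380), (7770, 15, 2, p2, 2670), (7770, 35, 6, hr, 3120), (7770, 35, 6, p1, 3380), (7770, 35, 6, p2, 2670), (7770, 7, 6, hr, 3120), (7770, 7, 6, p1, 3380), (7770, 7, 6, p2, 2670), (8160, 15, 6, qa, 3160), (8160, 21, 2, qa, 3160)}.
Joining (Dept ⋈ Emp) and Assign on dept yields {(5780, 31, 6, cs, 3710, eng, Dee), (5780, 31, 6, cs, 7260, eng, Dee), (5780, 31, 6, p1, 8700, fin, Ada), (5780, 31, 6, p1, 8700, rd, Ada), (5780, 31, 6, p2, 3830, bio, Wes), (5780, 31, 6, p2, 3830, eng, Lee), (5780, 31, 6, qa, 3890, hr, Dee), (5780, 4, 9, cs, 3710, eng, Dee), (5780, 4, 9, cs, 7260, eng, Dee), (5780, 4, 9, p1, 8700, fin, Ada), (5780, 4, 9, p1, 8700, rd, Ada), (5780, 4, 9, p2, 3830, bio, Wes), (5780, 4, 9, p2, 3830, eng, Lee), (5780, 4, 9, qa, 3890, hr, Dee), (7770, 15, 2, p1, 3380, fin, Ada), (7770, 15, 2, p1, 3380, rd, Ada), (7770, 15, 2, p2, 2670, bio, Wes), (7770, 15, 2, p2, 2670, eng, Lee), (7770, 35, 6, p1, 3380, fin, Ada), (7770, 35, 6, p1, 3380, rd, Ada), (7770, 35, 6, p2, 2670, bio, Wes), (7770, 35, 6, p2, 2670, eng, Lee), (7770, 7, 6, p1, 3380, fin, Ada), (7770, 7, 6, p1, 3380, rd, Ada), (7770, 7, 6, p2, 2670, bio, Wes), (7770, 7, 6, p2, 2670, eng, Lee), (8160, 15, 6, qa, 3160, hr, Dee), (8160, 21, 2, qa, 3160, hr, Dee)}.
Selection dept != cs: {(5780, 31, 6, p1, 8700, fin, Ada), (5780, 31, 6, p1, 8700, rd, Ada), (5780, 31, 6, p2, 3830, bio, Wes), (5780, 31, 6, p2, 3830, eng, Lee), (5780, 31, 6, qa, 3890, hr, Dee), (5780, 4, 9, p1, 8700, fin, Ada), (5780, 4, 9, p1, 8700, rd, Ada), (5780, 4, 9, p2, 3830, bio, Wes), (5780, 4, 9, p2, 3830, eng, Lee), (5780, 4, 9, qa, 3890, hr, Dee), (7770, 15, 2, p1, 3380, fin, Ada), (7770, 15, 2, p1, 3380, rd, Ada), (7770, 15, 2, p2, 2670, bio, Wes), (7770, 15, 2, p2, 2670, eng, Lee), (7770, 35, 6, p1, 3380, fin, Ada), (7770, 35, 6, p1, 3380, rd, Ada), (7770, 35, 6, p2, 2670, bio, Wes), (7770, 35, 6, p2, 2670, eng, Lee), (7770, 7, 6, p1, 3380, fin, Ada), (7770, 7, 6, p1, 3380, rd, Ada), (7770, 7, 6, p2, 2670, bio, Wes), (7770, 7, 6, p2, 2670, eng, Lee), (8160, 15, 6, qa, 3160, hr, Dee), (8160, 21, 2, qa, 3160, hr, Dee)}
Projecting to floor, budget, dept (12 duplicate(s) eliminated): {(2, 2670, p2), (2, 3160, qa), (2, 3380, p1), (6, 2670, p2), (6, 3160, qa), (6, 3380, p1), (6, 3830, p2), (6, 3890, qa), (6, 8700, p1), (9, 3830, p2), (9, 3890, qa), (9, 8700, p1)}

{(2, 2670, p2), (2, 3160, qa), (2, 3380, p1), (6, 2670, p2), (6, 3160, qa), (6, 3380, p1), (6, 3830, p2), (6, 3890, qa), (6, 8700, p1), (9, 3830, p2), (9, 3890, qa), (9, 8700, p1)}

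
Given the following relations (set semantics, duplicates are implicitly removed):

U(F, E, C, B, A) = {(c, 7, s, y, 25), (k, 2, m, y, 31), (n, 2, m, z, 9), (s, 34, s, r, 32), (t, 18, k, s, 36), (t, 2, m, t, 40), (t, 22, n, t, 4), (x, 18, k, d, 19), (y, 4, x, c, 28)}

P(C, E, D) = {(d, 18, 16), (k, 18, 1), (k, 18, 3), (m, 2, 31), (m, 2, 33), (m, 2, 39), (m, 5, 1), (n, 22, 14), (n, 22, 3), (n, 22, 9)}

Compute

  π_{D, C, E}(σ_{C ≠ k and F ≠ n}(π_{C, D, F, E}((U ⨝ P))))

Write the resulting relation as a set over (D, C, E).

U ⋈ P (natural join on E, C): {(k, 2, m, y, 31, 31), (k, 2, m, y, 31, 33), (k, 2, m, y, 31, 39), (n, 2, m, z, 9, 31), (n, 2, m, z, 9, 33), (n, 2, m, z, 9, 39), (t, 18, k, s, 36, 1), (t, 18, k, s, 36, 3), (t, 2, m, t, 40, 31), (t, 2, m, t, 40, 33), (t, 2, m, t, 40, 39), (t, 22, n, t, 4, 14), (t, 22, n, t, 4, 3), (t, 22, n, t, 4, 9), (x, 18, k, d, 19, 1), (x, 18, k, d, 19, 3)}
Projecting to C, D, F, E: {(k, 1, t, 18), (k, 1, x, 18), (k, 3, t, 18), (k, 3, x, 18), (m, 31, k, 2), (m, 31, n, 2), (m, 31, t, 2), (m, 33, k, 2), (m, 33, n, 2), (m, 33, t, 2), (m, 39, k, 2), (m, 39, n, 2), (m, 39, t, 2), (n, 14, t, 22), (n, 3, t, 22), (n, 9, t, 22)}
Selection C ≠ k and F ≠ n: {(m, 31, k, 2), (m, 31, t, 2), (m, 33, k, 2), (m, 33, t, 2), (m, 39, k, 2), (m, 39, t, 2), (n, 14, t, 22), (n, 3, t, 22), (n, 9, t, 22)}
Projecting to D, C, E (3 duplicate(s) eliminated): {(14, n, 22), (3, n, 22), (31, m, 2), (33, m, 2), (39, m, 2), (9, n, 22)}

{(14, n, 22), (3, n, 22), (31, m, 2), (33, m, 2), (39, m, 2), (9, n, 22)}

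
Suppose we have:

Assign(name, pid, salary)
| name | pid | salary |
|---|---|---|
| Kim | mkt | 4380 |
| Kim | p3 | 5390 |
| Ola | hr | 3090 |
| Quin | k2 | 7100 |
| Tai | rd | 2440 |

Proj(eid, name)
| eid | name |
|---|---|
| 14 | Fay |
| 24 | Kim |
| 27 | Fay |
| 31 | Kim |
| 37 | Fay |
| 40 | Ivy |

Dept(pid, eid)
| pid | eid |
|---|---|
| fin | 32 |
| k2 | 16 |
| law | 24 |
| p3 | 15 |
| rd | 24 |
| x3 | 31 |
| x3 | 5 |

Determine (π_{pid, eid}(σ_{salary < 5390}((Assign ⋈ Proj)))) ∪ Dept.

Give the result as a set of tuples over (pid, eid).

{(fin, 32), (k2, 16), (law, 24), (mkt, 24), (mkt, 31), (p3, 15), (rd, 24), (x3, 31), (x3, 5)}

Joining Assign and Proj on name yields {(Kim, mkt, 4380, 24), (Kim, mkt, 4380, 31), (Kim, p3, 5390, 24), (Kim, p3, 5390, 31)}.
Apply σ_{salary < 5390}; surviving tuples: {(Kim, mkt, 4380, 24), (Kim, mkt, 4380, 31)}
Projecting to pid, eid: {(mkt, 24), (mkt, 31)}
Union: {(mkt, 24), (mkt, 31)} with {(fin, 32), (k2, 16), (law, 24), (p3, 15), (rd, 24), (x3, 31), (x3, 5)} → {(fin, 32), (k2, 16), (law, 24), (mkt, 24), (mkt, 31), (p3, 15), (rd, 24), (x3, 31), (x3, 5)}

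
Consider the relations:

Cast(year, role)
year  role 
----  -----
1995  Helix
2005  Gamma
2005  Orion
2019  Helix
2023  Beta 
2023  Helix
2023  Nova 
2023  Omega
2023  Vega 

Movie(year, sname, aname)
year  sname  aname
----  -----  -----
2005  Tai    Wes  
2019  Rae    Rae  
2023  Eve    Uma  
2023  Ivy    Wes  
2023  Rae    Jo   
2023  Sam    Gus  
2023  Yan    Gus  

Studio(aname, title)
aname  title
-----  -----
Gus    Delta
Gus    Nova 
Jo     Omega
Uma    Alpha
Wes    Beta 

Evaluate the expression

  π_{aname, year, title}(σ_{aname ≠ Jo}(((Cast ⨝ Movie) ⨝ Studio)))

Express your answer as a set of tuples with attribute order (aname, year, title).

Cast ⋈ Movie (natural join on year): {(2005, Gamma, Tai, Wes), (2005, Orion, Tai, Wes), (2019, Helix, Rae, Rae), (2023, Beta, Eve, Uma), (2023, Beta, Ivy, Wes), (2023, Beta, Rae, Jo), (2023, Beta, Sam, Gus), (2023, Beta, Yan, Gus), (2023, Helix, Eve, Uma), (2023, Helix, Ivy, Wes), (2023, Helix, Rae, Jo), (2023, Helix, Sam, Gus), (2023, Helix, Yan, Gus), (2023, Nova, Eve, Uma), (2023, Nova, Ivy, Wes), (2023, Nova, Rae, Jo), (2023, Nova, Sam, Gus), (2023, Nova, Yan, Gus), (2023, Omega, Eve, Uma), (2023, Omega, Ivy, Wes), (2023, Omega, Rae, Jo), (2023, Omega, Sam, Gus), (2023, Omega, Yan, Gus), (2023, Vega, Eve, Uma), (2023, Vega, Ivy, Wes), (2023, Vega, Rae, Jo), (2023, Vega, Sam, Gus), (2023, Vega, Yan, Gus)}
(Cast ⨝ Movie) ⋈ Studio (natural join on aname): {(2005, Gamma, Tai, Wes, Beta), (2005, Orion, Tai, Wes, Beta), (2023, Beta, Eve, Uma, Alpha), (2023, Beta, Ivy, Wes, Beta), (2023, Beta, Rae, Jo, Omega), (2023, Beta, Sam, Gus, Delta), (2023, Beta, Sam, Gus, Nova), (2023, Beta, Yan, Gus, Delta), (2023, Beta, Yan, Gus, Nova), (2023, Helix, Eve, Uma, Alpha), (2023, Helix, Ivy, Wes, Beta), (2023, Helix, Rae, Jo, Omega), (2023, Helix, Sam, Gus, Delta), (2023, Helix, Sam, Gus, Nova), (2023, Helix, Yan, Gus, Delta), (2023, Helix, Yan, Gus, Nova), (2023, Nova, Eve, Uma, Alpha), (2023, Nova, Ivy, Wes, Beta), (2023, Nova, Rae, Jo, Omega), (2023, Nova, Sam, Gus, Delta), (2023, Nova, Sam, Gus, Nova), (2023, Nova, Yan, Gus, Delta), (2023, Nova, Yan, Gus, Nova), (2023, Omega, Eve, Uma, Alpha), (2023, Omega, Ivy, Wes, Beta), (2023, Omega, Rae, Jo, Omega), (2023, Omega, Sam, Gus, Delta), (2023, Omega, Sam, Gus, Nova), (2023, Omega, Yan, Gus, Delta), (2023, Omega, Yan, Gus, Nova), (2023, Vega, Eve, Uma, Alpha), (2023, Vega, Ivy, Wes, Beta), (2023, Vega, Rae, Jo, Omega), (2023, Vega, Sam, Gus, Delta), (2023, Vega, Sam, Gus, Nova), (2023, Vega, Yan, Gus, Delta), (2023, Vega, Yan, Gus, Nova)}
Apply σ_{aname ≠ Jo}; surviving tuples: {(2005, Gamma, Tai, Wes, Beta), (2005, Orion, Tai, Wes, Beta), (2023, Beta, Eve, Uma, Alpha), (2023, Beta, Ivy, Wes, Beta), (2023, Beta, Sam, Gus, Delta), (2023, Beta, Sam, Gus, Nova), (2023, Beta, Yan, Gus, Delta), (2023, Beta, Yan, Gus, Nova), (2023, Helix, Eve, Uma, Alpha), (2023, Helix, Ivy, Wes, Beta), (2023, Helix, Sam, Gus, Delta), (2023, Helix, Sam, Gus, Nova), (2023, Helix, Yan, Gus, Delta), (2023, Helix, Yan, Gus, Nova), (2023, Nova, Eve, Uma, Alpha), (2023, Nova, Ivy, Wes, Beta), (2023, Nova, Sam, Gus, Delta), (2023, Nova, Sam, Gus, Nova), (2023, Nova, Yan, Gus, Delta), (2023, Nova, Yan, Gus, Nova), (2023, Omega, Eve, Uma, Alpha), (2023, Omega, Ivy, Wes, Beta), (2023, Omega, Sam, Gus, Delta), (2023, Omega, Sam, Gus, Nova), (2023, Omega, Yan, Gus, Delta), (2023, Omega, Yan, Gus, Nova), (2023, Vega, Eve, Uma, Alpha), (2023, Vega, Ivy, Wes, Beta), (2023, Vega, Sam, Gus, Delta), (2023, Vega, Sam, Gus, Nova), (2023, Vega, Yan, Gus, Delta), (2023, Vega, Yan, Gus, Nova)}
π[aname, year, title]: project onto (aname, year, title) (27 duplicate(s) eliminated) → {(Gus, 2023, Delta), (Gus, 2023, Nova), (Uma, 2023, Alpha), (Wes, 2005, Beta), (Wes, 2023, Beta)}

{(Gus, 2023, Delta), (Gus, 2023, Nova), (Uma, 2023, Alpha), (Wes, 2005, Beta), (Wes, 2023, Beta)}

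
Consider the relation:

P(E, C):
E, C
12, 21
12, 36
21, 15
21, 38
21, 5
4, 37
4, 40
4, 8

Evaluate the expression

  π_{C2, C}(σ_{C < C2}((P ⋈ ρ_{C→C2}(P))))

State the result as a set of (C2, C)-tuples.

{(15, 5), (36, 21), (37, 8), (38, 15), (38, 5), (40, 37), (40, 8)}

ρ[C→C2]: schema becomes (E, C2); tuples unchanged.
P ⋈ ρ_{C→C2}(P) (natural join on E): {(12, 21, 21), (12, 21, 36), (12, 36, 21), (12, 36, 36), (21, 15, 15), (21, 15, 38), (21, 15, 5), (21, 38, 15), (21, 38, 38), (21, 38, 5), (21, 5, 15), (21, 5, 38), (21, 5, 5), (4, 37, 37), (4, 37, 40), (4, 37, 8), (4, 40, 37), (4, 40, 40), (4, 40, 8), (4, 8, 37), (4, 8, 40), (4, 8, 8)}
Filtering on C < C2 leaves {(12, 21, 36), (21, 15, 38), (21, 5, 15), (21, 5, 38), (4, 37, 40), (4, 8, 37), (4, 8, 40)}.
Keep only column(s) C2, C: {(15, 5), (36, 21), (37, 8), (38, 15), (38, 5), (40, 37), (40, 8)}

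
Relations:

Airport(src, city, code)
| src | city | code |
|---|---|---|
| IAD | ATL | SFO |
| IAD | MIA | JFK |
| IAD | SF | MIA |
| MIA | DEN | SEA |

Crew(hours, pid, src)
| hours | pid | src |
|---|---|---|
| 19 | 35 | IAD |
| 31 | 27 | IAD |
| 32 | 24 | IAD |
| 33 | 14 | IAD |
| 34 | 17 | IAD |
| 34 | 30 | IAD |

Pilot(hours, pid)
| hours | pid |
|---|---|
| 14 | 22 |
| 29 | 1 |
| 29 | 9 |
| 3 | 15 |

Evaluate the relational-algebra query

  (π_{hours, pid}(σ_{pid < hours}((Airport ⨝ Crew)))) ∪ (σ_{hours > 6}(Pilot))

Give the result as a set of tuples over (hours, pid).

{(14, 22), (29, 1), (29, 9), (31, 27), (32, 24), (33, 14), (34, 17), (34, 30)}

Natural join on src: {(IAD, ATL, SFO, 19, 35), (IAD, ATL, SFO, 31, 27), (IAD, ATL, SFO, 32, 24), (IAD, ATL, SFO, 33, 14), (IAD, ATL, SFO, 34, 17), (IAD, ATL, SFO, 34, 30), (IAD, MIA, JFK, 19, 35), (IAD, MIA, JFK, 31, 27), (IAD, MIA, JFK, 32, 24), (IAD, MIA, JFK, 33, 14), (IAD, MIA, JFK, 34, 17), (IAD, MIA, JFK, 34, 30), (IAD, SF, MIA, 19, 35), (IAD, SF, MIA, 31, 27), (IAD, SF, MIA, 32, 24), (IAD, SF, MIA, 33, 14), (IAD, SF, MIA, 34, 17), (IAD, SF, MIA, 34, 30)}
Selection pid < hours: {(IAD, ATL, SFO, 31, 27), (IAD, ATL, SFO, 32, 24), (IAD, ATL, SFO, 33, 14), (IAD, ATL, SFO, 34, 17), (IAD, ATL, SFO, 34, 30), (IAD, MIA, JFK, 31, 27), (IAD, MIA, JFK, 32, 24), (IAD, MIA, JFK, 33, 14), (IAD, MIA, JFK, 34, 17), (IAD, MIA, JFK, 34, 30), (IAD, SF, MIA, 31, 27), (IAD, SF, MIA, 32, 24), (IAD, SF, MIA, 33, 14), (IAD, SF, MIA, 34, 17), (IAD, SF, MIA, 34, 30)}
π[hours, pid]: project onto (hours, pid) (10 duplicate(s) eliminated) → {(31, 27), (32, 24), (33, 14), (34, 17), (34, 30)}
Selection hours > 6: {(14, 22), (29, 1), (29, 9)}
Set union of the two operands is {(14, 22), (29, 1), (29, 9), (31, 27), (32, 24), (33, 14), (34, 17), (34, 30)}.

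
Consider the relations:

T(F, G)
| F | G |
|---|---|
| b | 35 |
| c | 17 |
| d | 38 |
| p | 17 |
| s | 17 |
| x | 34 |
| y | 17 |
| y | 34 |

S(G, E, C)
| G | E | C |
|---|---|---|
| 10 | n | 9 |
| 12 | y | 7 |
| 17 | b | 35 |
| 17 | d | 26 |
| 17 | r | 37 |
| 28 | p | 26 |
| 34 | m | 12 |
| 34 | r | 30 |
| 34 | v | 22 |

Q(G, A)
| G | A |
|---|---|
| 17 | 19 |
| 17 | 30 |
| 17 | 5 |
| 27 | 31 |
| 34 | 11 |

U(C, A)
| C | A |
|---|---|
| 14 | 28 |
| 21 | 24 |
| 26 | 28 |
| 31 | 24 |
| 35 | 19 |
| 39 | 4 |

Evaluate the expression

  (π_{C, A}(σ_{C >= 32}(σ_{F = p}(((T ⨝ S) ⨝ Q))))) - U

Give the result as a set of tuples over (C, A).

Joining T and S on G yields {(c, 17, b, 35), (c, 17, d, 26), (c, 17, r, 37), (p, 17, b, 35), (p, 17, d, 26), (p, 17, r, 37), (s, 17, b, 35), (s, 17, d, 26), (s, 17, r, 37), (x, 34, m, 12), (x, 34, r, 30), (x, 34, v, 22), (y, 17, b, 35), (y, 17, d, 26), (y, 17, r, 37), (y, 34, m, 12), (y, 34, r, 30), (y, 34, v, 22)}.
Joining (T ⨝ S) and Q on G yields {(c, 17, b, 35, 19), (c, 17, b, 35, 30), (c, 17, b, 35, 5), (c, 17, d, 26, 19), (c, 17, d, 26, 30), (c, 17, d, 26, 5), (c, 17, r, 37, 19), (c, 17, r, 37, 30), (c, 17, r, 37, 5), (p, 17, b, 35, 19), (p, 17, b, 35, 30), (p, 17, b, 35, 5), (p, 17, d, 26, 19), (p, 17, d, 26, 30), (p, 17, d, 26, 5), (p, 17, r, 37, 19), (p, 17, r, 37, 30), (p, 17, r, 37, 5), (s, 17, b, 35, 19), (s, 17, b, 35, 30), (s, 17, b, 35, 5), (s, 17, d, 26, 19), (s, 17, d, 26, 30), (s, 17, d, 26, 5), (s, 17, r, 37, 19), (s, 17, r, 37, 30), (s, 17, r, 37, 5), (x, 34, m, 12, 11), (x, 34, r, 30, 11), (x, 34, v, 22, 11), (y, 17, b, 35, 19), (y, 17, b, 35, 30), (y, 17, b, 35, 5), (y, 17, d, 26, 19), (y, 17, d, 26, 30), (y, 17, d, 26, 5), (y, 17, r, 37, 19), (y, 17, r, 37, 30), (y, 17, r, 37, 5), (y, 34, m, 12, 11), (y, 34, r, 30, 11), (y, 34, v, 22, 11)}.
Selection F = p: {(p, 17, b, 35, 19), (p, 17, b, 35, 30), (p, 17, b, 35, 5), (p, 17, d, 26, 19), (p, 17, d, 26, 30), (p, 17, d, 26, 5), (p, 17, r, 37, 19), (p, 17, r, 37, 30), (p, 17, r, 37, 5)}
Selection C >= 32: {(p, 17, b, 35, 19), (p, 17, b, 35, 30), (p, 17, b, 35, 5), (p, 17, r, 37, 19), (p, 17, r, 37, 30), (p, 17, r, 37, 5)}
Projecting to C, A: {(35, 19), (35, 30), (35, 5), (37, 19), (37, 30), (37, 5)}
Taking the difference: {(35, 30), (35, 5), (37, 19), (37, 30), (37, 5)}

{(35, 30), (35, 5), (37, 19), (37, 30), (37, 5)}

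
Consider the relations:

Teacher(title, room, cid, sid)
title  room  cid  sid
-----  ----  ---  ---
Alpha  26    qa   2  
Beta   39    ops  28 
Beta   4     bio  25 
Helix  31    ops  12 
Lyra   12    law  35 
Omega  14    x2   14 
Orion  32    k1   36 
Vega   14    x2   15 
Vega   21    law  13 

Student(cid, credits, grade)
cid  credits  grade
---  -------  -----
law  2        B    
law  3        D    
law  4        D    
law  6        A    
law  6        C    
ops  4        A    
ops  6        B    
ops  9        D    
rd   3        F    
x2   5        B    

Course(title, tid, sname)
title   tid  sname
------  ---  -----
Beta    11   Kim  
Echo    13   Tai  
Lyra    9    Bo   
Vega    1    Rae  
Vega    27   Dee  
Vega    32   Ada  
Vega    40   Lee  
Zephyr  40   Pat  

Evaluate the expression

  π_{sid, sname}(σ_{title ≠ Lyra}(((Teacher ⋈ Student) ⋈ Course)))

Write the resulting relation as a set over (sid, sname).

{(13, Ada), (13, Dee), (13, Lee), (13, Rae), (15, Ada), (15, Dee), (15, Lee), (15, Rae), (28, Kim)}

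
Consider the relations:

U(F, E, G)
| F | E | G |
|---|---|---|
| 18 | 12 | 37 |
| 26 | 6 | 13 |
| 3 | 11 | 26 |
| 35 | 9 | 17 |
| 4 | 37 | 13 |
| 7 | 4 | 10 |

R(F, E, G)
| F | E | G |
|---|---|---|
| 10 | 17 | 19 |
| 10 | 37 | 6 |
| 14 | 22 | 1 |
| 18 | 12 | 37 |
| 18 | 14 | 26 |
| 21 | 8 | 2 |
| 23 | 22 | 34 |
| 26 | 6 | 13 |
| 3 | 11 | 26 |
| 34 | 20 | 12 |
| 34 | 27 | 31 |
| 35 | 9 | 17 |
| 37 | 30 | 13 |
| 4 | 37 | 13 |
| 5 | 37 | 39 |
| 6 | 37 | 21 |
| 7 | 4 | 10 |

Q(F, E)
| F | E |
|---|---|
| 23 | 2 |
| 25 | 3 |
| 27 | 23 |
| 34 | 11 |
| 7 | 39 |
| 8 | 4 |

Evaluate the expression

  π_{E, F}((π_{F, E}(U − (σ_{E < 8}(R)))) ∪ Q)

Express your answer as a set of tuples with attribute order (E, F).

σ[E < 8]: keep tuples satisfying E < 8 → {(26, 6, 13), (7, 4, 10)}
Set difference of the two operands is {(18, 12, 37), (3, 11, 26), (35, 9, 17), (4, 37, 13)}.
π_{F, E} gives {(18, 12), (3, 11), (35, 9), (4, 37)}.
Set union of the two operands is {(18, 12), (23, 2), (25, 3), (27, 23), (3, 11), (34, 11), (35, 9), (4, 37), (7, 39), (8, 4)}.
π_{E, F} gives {(11, 3), (11, 34), (12, 18), (2, 23), (23, 27), (3, 25), (37, 4), (39, 7), (4, 8), (9, 35)}.

{(11, 3), (11, 34), (12, 18), (2, 23), (23, 27), (3, 25), (37, 4), (39, 7), (4, 8), (9, 35)}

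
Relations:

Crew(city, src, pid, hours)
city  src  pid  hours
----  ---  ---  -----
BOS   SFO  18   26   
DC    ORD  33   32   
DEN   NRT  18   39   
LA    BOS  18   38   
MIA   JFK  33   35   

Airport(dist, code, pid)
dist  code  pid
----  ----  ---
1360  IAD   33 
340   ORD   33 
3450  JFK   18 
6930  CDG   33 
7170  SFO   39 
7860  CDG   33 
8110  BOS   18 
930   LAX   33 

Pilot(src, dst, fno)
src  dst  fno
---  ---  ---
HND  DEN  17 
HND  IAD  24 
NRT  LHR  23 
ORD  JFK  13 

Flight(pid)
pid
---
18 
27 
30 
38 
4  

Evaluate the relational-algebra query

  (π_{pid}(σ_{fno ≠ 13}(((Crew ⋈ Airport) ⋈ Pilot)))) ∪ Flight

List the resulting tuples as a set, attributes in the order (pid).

{18, 27, 30, 38, 4}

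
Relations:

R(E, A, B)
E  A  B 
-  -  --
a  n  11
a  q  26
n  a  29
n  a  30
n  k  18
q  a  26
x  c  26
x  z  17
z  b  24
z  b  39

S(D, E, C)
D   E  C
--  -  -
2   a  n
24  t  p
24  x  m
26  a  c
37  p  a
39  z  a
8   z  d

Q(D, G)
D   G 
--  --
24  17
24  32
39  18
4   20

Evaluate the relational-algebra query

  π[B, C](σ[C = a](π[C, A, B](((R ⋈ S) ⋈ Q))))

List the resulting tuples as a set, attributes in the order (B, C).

{(24, a), (39, a)}

Joining R and S on E yields {(a, n, 11, 2, n), (a, n, 11, 26, c), (a, q, 26, 2, n), (a, q, 26, 26, c), (x, c, 26, 24, m), (x, z, 17, 24, m), (z, b, 24, 39, a), (z, b, 24, 8, d), (z, b, 39, 39, a), (z, b, 39, 8, d)}.
Joining (R ⋈ S) and Q on D yields {(x, c, 26, 24, m, 17), (x, c, 26, 24, m, 32), (x, z, 17, 24, m, 17), (x, z, 17, 24, m, 32), (z, b, 24, 39, a, 18), (z, b, 39, 39, a, 18)}.
π[C, A, B]: project onto (C, A, B) (2 duplicate(s) eliminated) → {(a, b, 24), (a, b, 39), (m, c, 26), (m, z, 17)}
Filtering on C = a leaves {(a, b, 24), (a, b, 39)}.
π[B, C]: project onto (B, C) → {(24, a), (39, a)}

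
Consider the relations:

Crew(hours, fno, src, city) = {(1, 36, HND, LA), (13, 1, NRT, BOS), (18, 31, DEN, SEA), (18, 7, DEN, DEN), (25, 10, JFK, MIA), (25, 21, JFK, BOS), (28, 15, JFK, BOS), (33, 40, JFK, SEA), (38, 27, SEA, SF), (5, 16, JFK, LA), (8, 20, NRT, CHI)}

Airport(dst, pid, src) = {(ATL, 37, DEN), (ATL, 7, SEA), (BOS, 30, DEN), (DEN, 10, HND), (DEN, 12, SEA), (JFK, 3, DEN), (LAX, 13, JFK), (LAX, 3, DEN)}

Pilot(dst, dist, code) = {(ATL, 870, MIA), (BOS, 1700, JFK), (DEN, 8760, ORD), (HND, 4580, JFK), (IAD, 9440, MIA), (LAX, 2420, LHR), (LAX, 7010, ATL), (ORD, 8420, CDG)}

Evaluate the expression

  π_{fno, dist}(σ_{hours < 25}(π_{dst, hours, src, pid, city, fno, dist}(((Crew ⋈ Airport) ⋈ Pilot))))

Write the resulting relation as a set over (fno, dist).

{(16, 2420), (16, 7010), (31, 1700), (31, 2420), (31, 7010), (31, 870), (36, 8760), (7, 1700), (7, 2420), (7, 7010), (7, 870)}

Crew ⋈ Airport (natural join on src): {(1, 36, HND, LA, DEN, 10), (18, 31, DEN, SEA, ATL, 37), (18, 31, DEN, SEA, BOS, 30), (18, 31, DEN, SEA, JFK, 3), (18, 31, DEN, SEA, LAX, 3), (18, 7, DEN, DEN, ATL, 37), (18, 7, DEN, DEN, BOS, 30), (18, 7, DEN, DEN, JFK, 3), (18, 7, DEN, DEN, LAX, 3), (25, 10, JFK, MIA, LAX, 13), (25, 21, JFK, BOS, LAX, 13), (28, 15, JFK, BOS, LAX, 13), (33, 40, JFK, SEA, LAX, 13), (38, 27, SEA, SF, ATL, 7), (38, 27, SEA, SF, DEN, 12), (5, 16, JFK, LA, LAX, 13)}
(Crew ⋈ Airport) ⋈ Pilot (natural join on dst): {(1, 36, HND, LA, DEN, 10, 8760, ORD), (18, 31, DEN, SEA, ATL, 37, 870, MIA), (18, 31, DEN, SEA, BOS, 30, 1700, JFK), (18, 31, DEN, SEA, LAX, 3, 2420, LHR), (18, 31, DEN, SEA, LAX, 3, 7010, ATL), (18, 7, DEN, DEN, ATL, 37, 870, MIA), (18, 7, DEN, DEN, BOS, 30, 1700, JFK), (18, 7, DEN, DEN, LAX, 3, 2420, LHR), (18, 7, DEN, DEN, LAX, 3, 7010, ATL), (25, 10, JFK, MIA, LAX, 13, 2420, LHR), (25, 10, JFK, MIA, LAX, 13, 7010, ATL), (25, 21, JFK, BOS, LAX, 13, 2420, LHR), (25, 21, JFK, BOS, LAX, 13, 7010, ATL), (28, 15, JFK, BOS, LAX, 13, 2420, LHR), (28, 15, JFK, BOS, LAX, 13, 7010, ATL), (33, 40, JFK, SEA, LAX, 13, 2420, LHR), (33, 40, JFK, SEA, LAX, 13, 7010, ATL), (38, 27, SEA, SF, ATL, 7, 870, MIA), (38, 27, SEA, SF, DEN, 12, 8760, ORD), (5, 16, JFK, LA, LAX, 13, 2420, LHR), (5, 16, JFK, LA, LAX, 13, 7010, ATL)}
π_{dst, hours, src, pid, city, fno, dist} gives {(ATL, 18, DEN, 37, DEN, 7, 870), (ATL, 18, DEN, 37, SEA, 31, 870), (ATL, 38, SEA, 7, SF, 27, 870), (BOS, 18, DEN, 30, DEN, 7, 1700), (BOS, 18, DEN, 30, SEA, 31, 1700), (DEN, 1, HND, 10, LA, 36, 8760), (DEN, 38, SEA, 12, SF, 27, 8760), (LAX, 18, DEN, 3, DEN, 7, 2420), (LAX, 18, DEN, 3, DEN, 7, 7010), (LAX, 18, DEN, 3, SEA, 31, 2420), (LAX, 18, DEN, 3, SEA, 31, 7010), (LAX, 25, JFK, 13, BOS, 21, 2420), (LAX, 25, JFK, 13, BOS, 21, 7010), (LAX, 25, JFK, 13, MIA, 10, 2420), (LAX, 25, JFK, 13, MIA, 10, 7010), (LAX, 28, JFK, 13, BOS, 15, 2420), (LAX, 28, JFK, 13, BOS, 15, 7010), (LAX, 33, JFK, 13, SEA, 40, 2420), (LAX, 33, JFK, 13, SEA, 40, 7010), (LAX, 5, JFK, 13, LA, 16, 2420), (LAX, 5, JFK, 13, LA, 16, 7010)}.
Apply σ_{hours < 25}; surviving tuples: {(ATL, 18, DEN, 37, DEN, 7, 870), (ATL, 18, DEN, 37, SEA, 31, 870), (BOS, 18, DEN, 30, DEN, 7, 1700), (BOS, 18, DEN, 30, SEA, 31, 1700), (DEN, 1, HND, 10, LA, 36, 8760), (LAX, 18, DEN, 3, DEN, 7, 2420), (LAX, 18, DEN, 3, DEN, 7, 7010), (LAX, 18, DEN, 3, SEA, 31, 2420), (LAX, 18, DEN, 3, SEA, 31, 7010), (LAX, 5, JFK, 13, LA, 16, 2420), (LAX, 5, JFK, 13, LA, 16, 7010)}
π_{fno, dist} gives {(16, 2420), (16, 7010), (31, 1700), (31, 2420), (31, 7010), (31, 870), (36, 8760), (7, 1700), (7, 2420), (7, 7010), (7, 870)}.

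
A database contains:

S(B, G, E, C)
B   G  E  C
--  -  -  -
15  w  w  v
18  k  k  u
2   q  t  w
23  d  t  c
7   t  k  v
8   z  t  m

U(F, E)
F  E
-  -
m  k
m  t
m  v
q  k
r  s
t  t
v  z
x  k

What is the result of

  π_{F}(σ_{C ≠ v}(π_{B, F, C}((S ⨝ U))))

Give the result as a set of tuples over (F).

Joining S and U on E yields {(18, k, k, u, m), (18, k, k, u, q), (18, k, k, u, x), (2, q, t, w, m), (2, q, t, w, t), (23, d, t, c, m), (23, d, t, c, t), (7, t, k, v, m), (7, t, k, v, q), (7, t, k, v, x), (8, z, t, m, m), (8, z, t, m, t)}.
Projecting to B, F, C: {(18, m, u), (18, q, u), (18, x, u), (2, m, w), (2, t, w), (23, m, c), (23, t, c), (7, m, v), (7, q, v), (7, x, v), (8, m, m), (8, t, m)}
Filtering on C ≠ v leaves {(18, m, u), (18, q, u), (18, x, u), (2, m, w), (2, t, w), (23, m, c), (23, t, c), (8, m, m), (8, t, m)}.
Projecting to F (5 duplicate(s) eliminated): {m, q, t, x}

{m, q, t, x}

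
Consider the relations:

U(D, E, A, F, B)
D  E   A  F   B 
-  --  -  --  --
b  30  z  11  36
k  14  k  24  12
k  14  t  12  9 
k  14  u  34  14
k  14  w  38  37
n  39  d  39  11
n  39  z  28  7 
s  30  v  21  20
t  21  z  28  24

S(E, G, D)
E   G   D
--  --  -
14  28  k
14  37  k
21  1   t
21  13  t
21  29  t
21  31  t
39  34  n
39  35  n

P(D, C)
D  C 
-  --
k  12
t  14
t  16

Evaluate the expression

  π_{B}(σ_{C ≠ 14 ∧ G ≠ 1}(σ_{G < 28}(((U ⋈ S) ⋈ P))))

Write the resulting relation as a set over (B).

Natural join on D, E: {(k, 14, k, 24, 12, 28), (k, 14, k, 24, 12, 37), (k, 14, t, 12, 9, 28), (k, 14, t, 12, 9, 37), (k, 14, u, 34, 14, 28), (k, 14, u, 34, 14, 37), (k, 14, w, 38, 37, 28), (k, 14, w, 38, 37, 37), (n, 39, d, 39, 11, 34), (n, 39, d, 39, 11, 35), (n, 39, z, 28, 7, 34), (n, 39, z, 28, 7, 35), (t, 21, z, 28, 24, 1), (t, 21, z, 28, 24, 13), (t, 21, z, 28, 24, 29), (t, 21, z, 28, 24, 31)}
Natural join on D: {(k, 14, k, 24, 12, 28, 12), (k, 14, k, 24, 12, 37, 12), (k, 14, t, 12, 9, 28, 12), (k, 14, t, 12, 9, 37, 12), (k, 14, u, 34, 14, 28, 12), (k, 14, u, 34, 14, 37, 12), (k, 14, w, 38, 37, 28, 12), (k, 14, w, 38, 37, 37, 12), (t, 21, z, 28, 24, 1, 14), (t, 21, z, 28, 24, 1, 16), (t, 21, z, 28, 24, 13, 14), (t, 21, z, 28, 24, 13, 16), (t, 21, z, 28, 24, 29, 14), (t, 21, z, 28, 24, 29, 16), (t, 21, z, 28, 24, 31, 14), (t, 21, z, 28, 24, 31, 16)}
σ[G < 28]: keep tuples satisfying G < 28 → {(t, 21, z, 28, 24, 1, 14), (t, 21, z, 28, 24, 1, 16), (t, 21, z, 28, 24, 13, 14), (t, 21, z, 28, 24, 13, 16)}
σ[C ≠ 14 ∧ G ≠ 1]: keep tuples satisfying C ≠ 14 ∧ G ≠ 1 → {(t, 21, z, 28, 24, 13, 16)}
Projecting to B: {24}

{24}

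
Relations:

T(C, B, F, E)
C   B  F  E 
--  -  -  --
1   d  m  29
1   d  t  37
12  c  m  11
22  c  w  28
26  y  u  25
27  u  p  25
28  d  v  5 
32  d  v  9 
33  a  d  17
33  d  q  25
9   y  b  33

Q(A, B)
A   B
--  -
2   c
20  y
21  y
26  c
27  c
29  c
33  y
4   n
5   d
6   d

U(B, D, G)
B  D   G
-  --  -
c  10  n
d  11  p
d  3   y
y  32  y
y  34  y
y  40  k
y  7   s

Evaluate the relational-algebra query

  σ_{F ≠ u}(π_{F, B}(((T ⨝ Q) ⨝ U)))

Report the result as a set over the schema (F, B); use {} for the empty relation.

{(b, y), (m, c), (m, d), (q, d), (t, d), (v, d), (w, c)}

Joining T and Q on B yields {(1, d, m, 29, 5), (1, d, m, 29, 6), (1, d, t, 37, 5), (1, d, t, 37, 6), (12, c, m, 11, 2), (12, c, m, 11, 26), (12, c, m, 11, 27), (12, c, m, 11, 29), (22, c, w, 28, 2), (22, c, w, 28, 26), (22, c, w, 28, 27), (22, c, w, 28, 29), (26, y, u, 25, 20), (26, y, u, 25, 21), (26, y, u, 25, 33), (28, d, v, 5, 5), (28, d, v, 5, 6), (32, d, v, 9, 5), (32, d, v, 9, 6), (33, d, q, 25, 5), (33, d, q, 25, 6), (9, y, b, 33, 20), (9, y, b, 33, 21), (9, y, b, 33, 33)}.
Joining (T ⨝ Q) and U on B yields {(1, d, m, 29, 5, 11, p), (1, d, m, 29, 5, 3, y), (1, d, m, 29, 6, 11, p), (1, d, m, 29, 6, 3, y), (1, d, t, 37, 5, 11, p), (1, d, t, 37, 5, 3, y), (1, d, t, 37, 6, 11, p), (1, d, t, 37, 6, 3, y), (12, c, m, 11, 2, 10, n), (12, c, m, 11, 26, 10, n), (12, c, m, 11, 27, 10, n), (12, c, m, 11, 29, 10, n), (22, c, w, 28, 2, 10, n), (22, c, w, 28, 26, 10, n), (22, c, w, 28, 27, 10, n), (22, c, w, 28, 29, 10, n), (26, y, u, 25, 20, 32, y), (26, y, u, 25, 20, 34, y), (26, y, u, 25, 20, 40, k), (26, y, u, 25, 20, 7, s), (26, y, u, 25, 21, 32, y), (26, y, u, 25, 21, 34, y), (26, y, u, 25, 21, 40, k), (26, y, u, 25, 21, 7, s), (26, y, u, 25, 33, 32, y), (26, y, u, 25, 33, 34, y), (26, y, u, 25, 33, 40, k), (26, y, u, 25, 33, 7, s), (28, d, v, 5, 5, 11, p), (28, d, v, 5, 5, 3, y), (28, d, v, 5, 6, 11, p), (28, d, v, 5, 6, 3, y), (32, d, v, 9, 5, 11, p), (32, d, v, 9, 5, 3, y), (32, d, v, 9, 6, 11, p), (32, d, v, 9, 6, 3, y), (33, d, q, 25, 5, 11, p), (33, d, q, 25, 5, 3, y), (33, d, q, 25, 6, 11, p), (33, d, q, 25, 6, 3, y), (9, y, b, 33, 20, 32, y), (9, y, b, 33, 20, 34, y), (9, y, b, 33, 20, 40, k), (9, y, b, 33, 20, 7, s), (9, y, b, 33, 21, 32, y), (9, y, b, 33, 21, 34, y), (9, y, b, 33, 21, 40, k), (9, y, b, 33, 21, 7, s), (9, y, b, 33, 33, 32, y), (9, y, b, 33, 33, 34, y), (9, y, b, 33, 33, 40, k), (9, y, b, 33, 33, 7, s)}.
π[F, B]: project onto (F, B) (44 duplicate(s) eliminated) → {(b, y), (m, c), (m, d), (q, d), (t, d), (u, y), (v, d), (w, c)}
Apply σ_{F ≠ u}; surviving tuples: {(b, y), (m, c), (m, d), (q, d), (t, d), (v, d), (w, c)}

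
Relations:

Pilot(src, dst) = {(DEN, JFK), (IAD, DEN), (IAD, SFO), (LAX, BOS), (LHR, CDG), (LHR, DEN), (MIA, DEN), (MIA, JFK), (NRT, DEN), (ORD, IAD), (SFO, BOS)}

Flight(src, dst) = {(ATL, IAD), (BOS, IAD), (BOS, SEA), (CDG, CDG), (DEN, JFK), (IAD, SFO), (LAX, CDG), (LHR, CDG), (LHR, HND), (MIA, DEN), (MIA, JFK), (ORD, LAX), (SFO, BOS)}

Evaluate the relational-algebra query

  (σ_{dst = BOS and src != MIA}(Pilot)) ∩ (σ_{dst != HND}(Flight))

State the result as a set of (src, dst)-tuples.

σ[dst = BOS and src != MIA]: keep tuples satisfying dst = BOS and src != MIA → {(LAX, BOS), (SFO, BOS)}
σ[dst != HND]: keep tuples satisfying dst != HND → {(ATL, IAD), (BOS, IAD), (BOS, SEA), (CDG, CDG), (DEN, JFK), (IAD, SFO), (LAX, CDG), (LHR, CDG), (MIA, DEN), (MIA, JFK), (ORD, LAX), (SFO, BOS)}
Intersection: {(LAX, BOS), (SFO, BOS)} with {(ATL, IAD), (BOS, IAD), (BOS, SEA), (CDG, CDG), (DEN, JFK), (IAD, SFO), (LAX, CDG), (LHR, CDG), (MIA, DEN), (MIA, JFK), (ORD, LAX), (SFO, BOS)} → {(SFO, BOS)}

{(SFO, BOS)}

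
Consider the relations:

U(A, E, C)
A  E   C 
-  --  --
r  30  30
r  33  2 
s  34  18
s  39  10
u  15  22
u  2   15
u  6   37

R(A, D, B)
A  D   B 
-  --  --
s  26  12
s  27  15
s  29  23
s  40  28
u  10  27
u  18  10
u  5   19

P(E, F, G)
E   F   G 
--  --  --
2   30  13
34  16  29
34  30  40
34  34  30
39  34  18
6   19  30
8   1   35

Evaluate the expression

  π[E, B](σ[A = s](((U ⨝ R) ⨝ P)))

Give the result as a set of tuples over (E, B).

{(34, 12), (34, 15), (34, 23), (34, 28), (39, 12), (39, 15), (39, 23), (39, 28)}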